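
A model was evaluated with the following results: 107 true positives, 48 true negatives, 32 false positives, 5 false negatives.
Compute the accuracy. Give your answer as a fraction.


Accuracy = (TP + TN) / (TP + TN + FP + FN) = (107 + 48) / 192 = 155/192.

155/192


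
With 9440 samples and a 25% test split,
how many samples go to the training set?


Test set = 9440 * 25% = 2360. Training set = 9440 - 2360 = 7080.

7080


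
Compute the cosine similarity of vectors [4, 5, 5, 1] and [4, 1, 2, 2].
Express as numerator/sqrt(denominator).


dot = 33. |a|^2 = 67, |b|^2 = 25. cos = 33/sqrt(1675).

33/sqrt(1675)


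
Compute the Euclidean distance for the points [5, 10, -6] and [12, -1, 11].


d = sqrt(sum of squared differences). (5-12)^2=49, (10--1)^2=121, (-6-11)^2=289. Sum = 459.

sqrt(459)


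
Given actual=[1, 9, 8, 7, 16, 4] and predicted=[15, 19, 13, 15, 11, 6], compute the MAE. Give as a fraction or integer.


MAE = (1/6) * (|1-15|=14 + |9-19|=10 + |8-13|=5 + |7-15|=8 + |16-11|=5 + |4-6|=2). Sum = 44. MAE = 22/3.

22/3


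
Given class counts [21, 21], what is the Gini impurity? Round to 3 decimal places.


Total = 42. Proportions: 21/42, 21/42. sum(p_i^2) = 0.5000. Gini = 1 - 0.5000 = 0.5000, which rounds to 0.500.

0.500


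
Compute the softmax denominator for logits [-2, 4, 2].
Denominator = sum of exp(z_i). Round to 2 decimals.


Denom = e^-2=0.1353 + e^4=54.5982 + e^2=7.3891. Sum = 62.1226, which rounds to 62.12.

62.12


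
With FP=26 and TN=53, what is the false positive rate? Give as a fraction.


FPR = FP / (FP + TN) = 26 / 79 = 26/79.

26/79


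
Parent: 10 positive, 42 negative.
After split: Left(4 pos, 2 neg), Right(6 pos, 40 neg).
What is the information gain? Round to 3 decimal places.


H(parent) = 0.7063. H(left) = 0.9183, H(right) = 0.5586. Weighted = (6/52)*0.9183 + (46/52)*0.5586 = 0.6001. IG = 0.7063 - 0.6001 = 0.1062, which rounds to 0.106.

0.106


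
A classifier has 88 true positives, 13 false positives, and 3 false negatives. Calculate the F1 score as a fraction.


Precision = 88/101 = 88/101. Recall = 88/91 = 88/91. F1 = 2*P*R/(P+R) = 11/12.

11/12


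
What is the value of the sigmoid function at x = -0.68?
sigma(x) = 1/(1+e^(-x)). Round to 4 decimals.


sigma(-0.68) = 1/(1+e^(0.68)) = 1/(1+1.973878) = 1/2.973878 = 0.3363.

0.3363


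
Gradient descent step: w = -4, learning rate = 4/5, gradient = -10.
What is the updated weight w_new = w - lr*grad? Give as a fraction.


w_new = -4 - 4/5 * -10 = -4 - -8 = 4.

4


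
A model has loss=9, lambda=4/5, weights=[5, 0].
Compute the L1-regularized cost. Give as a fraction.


L1 norm = sum(|w|) = 5. J = 9 + 4/5 * 5 = 13.

13


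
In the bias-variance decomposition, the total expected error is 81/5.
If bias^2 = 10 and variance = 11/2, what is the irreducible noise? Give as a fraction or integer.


Total error = bias^2 + variance + irreducible noise. So irreducible noise = 81/5 - 10 - 11/2 = 7/10.

7/10


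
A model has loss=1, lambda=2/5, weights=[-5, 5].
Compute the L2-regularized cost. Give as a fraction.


L2 sq norm = sum(w^2) = 50. J = 1 + 2/5 * 50 = 21.

21


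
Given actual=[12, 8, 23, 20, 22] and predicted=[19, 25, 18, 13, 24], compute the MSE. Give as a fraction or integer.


MSE = (1/5) * ((12-19)^2=49 + (8-25)^2=289 + (23-18)^2=25 + (20-13)^2=49 + (22-24)^2=4). Sum = 416. MSE = 416/5.

416/5


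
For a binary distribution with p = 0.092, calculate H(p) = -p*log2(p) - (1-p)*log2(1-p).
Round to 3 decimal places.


H = -0.092*log2(0.092) - 0.908*log2(0.908) = 0.443.

0.443


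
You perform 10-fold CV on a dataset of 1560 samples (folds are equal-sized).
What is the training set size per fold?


Each validation fold has 1560/10 = 156 samples. Training set = 1560 - 156 = 1404.

1404


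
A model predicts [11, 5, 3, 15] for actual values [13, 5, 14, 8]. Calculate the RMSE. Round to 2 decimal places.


MSE = 43.5000. RMSE = sqrt(43.5000) = 6.60.

6.60


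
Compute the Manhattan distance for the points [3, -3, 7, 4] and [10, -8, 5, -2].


d = sum of absolute differences: |3-10|=7 + |-3--8|=5 + |7-5|=2 + |4--2|=6 = 20.

20


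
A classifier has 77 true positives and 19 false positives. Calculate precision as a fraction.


Precision = TP / (TP + FP) = 77 / 96 = 77/96.

77/96


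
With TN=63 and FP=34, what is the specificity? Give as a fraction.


Specificity = TN / (TN + FP) = 63 / 97 = 63/97.

63/97


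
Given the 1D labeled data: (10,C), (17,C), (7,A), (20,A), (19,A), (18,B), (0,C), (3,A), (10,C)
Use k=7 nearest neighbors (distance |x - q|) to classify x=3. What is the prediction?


Distances: |10-3|=7, |17-3|=14, |7-3|=4, |20-3|=17, |19-3|=16, |18-3|=15, |0-3|=3, |3-3|=0, |10-3|=7. 7 nearest: (3,A), (0,C), (7,A), (10,C), (10,C), (17,C), (18,B). Counts: {'A': 2, 'C': 4, 'B': 1}. Majority class: C.

C


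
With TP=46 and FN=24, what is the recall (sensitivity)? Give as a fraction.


Recall = TP / (TP + FN) = 46 / 70 = 23/35.

23/35


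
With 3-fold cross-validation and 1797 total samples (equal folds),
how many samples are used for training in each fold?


Each validation fold has 1797/3 = 599 samples. Training set = 1797 - 599 = 1198.

1198


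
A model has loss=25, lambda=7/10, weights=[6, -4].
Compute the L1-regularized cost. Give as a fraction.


L1 norm = sum(|w|) = 10. J = 25 + 7/10 * 10 = 32.

32


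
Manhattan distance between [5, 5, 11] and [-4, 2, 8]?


d = sum of absolute differences: |5--4|=9 + |5-2|=3 + |11-8|=3 = 15.

15


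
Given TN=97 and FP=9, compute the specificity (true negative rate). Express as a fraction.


Specificity = TN / (TN + FP) = 97 / 106 = 97/106.

97/106


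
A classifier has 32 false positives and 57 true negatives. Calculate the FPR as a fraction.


FPR = FP / (FP + TN) = 32 / 89 = 32/89.

32/89


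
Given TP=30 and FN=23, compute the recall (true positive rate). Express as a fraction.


Recall = TP / (TP + FN) = 30 / 53 = 30/53.

30/53


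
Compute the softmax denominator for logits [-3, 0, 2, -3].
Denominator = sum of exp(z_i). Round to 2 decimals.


Denom = e^-3=0.0498 + e^0=1.0000 + e^2=7.3891 + e^-3=0.0498. Sum = 8.4887, which rounds to 8.49.

8.49


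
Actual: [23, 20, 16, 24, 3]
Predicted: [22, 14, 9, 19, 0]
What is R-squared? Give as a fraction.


Mean(y) = 86/5. SS_res = 120. SS_tot = 1454/5. R^2 = 1 - 120/(1454/5) = 427/727.

427/727


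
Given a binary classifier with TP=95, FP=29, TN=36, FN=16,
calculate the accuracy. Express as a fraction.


Accuracy = (TP + TN) / (TP + TN + FP + FN) = (95 + 36) / 176 = 131/176.

131/176


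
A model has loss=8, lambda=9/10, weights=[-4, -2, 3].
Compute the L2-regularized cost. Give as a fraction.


L2 sq norm = sum(w^2) = 29. J = 8 + 9/10 * 29 = 341/10.

341/10


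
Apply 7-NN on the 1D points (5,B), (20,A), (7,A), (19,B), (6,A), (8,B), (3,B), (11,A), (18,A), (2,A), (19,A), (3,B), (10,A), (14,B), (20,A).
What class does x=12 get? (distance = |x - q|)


Distances: |5-12|=7, |20-12|=8, |7-12|=5, |19-12|=7, |6-12|=6, |8-12|=4, |3-12|=9, |11-12|=1, |18-12|=6, |2-12|=10, |19-12|=7, |3-12|=9, |10-12|=2, |14-12|=2, |20-12|=8. 7 nearest: (11,A), (10,A), (14,B), (8,B), (7,A), (6,A), (18,A). Counts: {'A': 5, 'B': 2}. Majority class: A.

A


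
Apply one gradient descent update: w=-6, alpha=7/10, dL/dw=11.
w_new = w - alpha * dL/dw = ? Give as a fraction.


w_new = -6 - 7/10 * 11 = -6 - 77/10 = -137/10.

-137/10


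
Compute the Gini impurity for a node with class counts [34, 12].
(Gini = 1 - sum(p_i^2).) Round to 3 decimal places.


Total = 46. Proportions: 34/46, 12/46. sum(p_i^2) = 0.6144. Gini = 1 - 0.6144 = 0.3856, which rounds to 0.386.

0.386


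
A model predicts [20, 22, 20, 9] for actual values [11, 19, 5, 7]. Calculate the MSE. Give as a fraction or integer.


MSE = (1/4) * ((11-20)^2=81 + (19-22)^2=9 + (5-20)^2=225 + (7-9)^2=4). Sum = 319. MSE = 319/4.

319/4


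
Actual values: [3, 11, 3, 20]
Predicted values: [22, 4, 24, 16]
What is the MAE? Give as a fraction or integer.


MAE = (1/4) * (|3-22|=19 + |11-4|=7 + |3-24|=21 + |20-16|=4). Sum = 51. MAE = 51/4.

51/4


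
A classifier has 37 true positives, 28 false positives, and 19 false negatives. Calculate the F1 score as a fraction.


Precision = 37/65 = 37/65. Recall = 37/56 = 37/56. F1 = 2*P*R/(P+R) = 74/121.

74/121


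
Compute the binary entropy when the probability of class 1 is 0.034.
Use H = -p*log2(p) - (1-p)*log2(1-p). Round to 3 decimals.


H = -0.034*log2(0.034) - 0.966*log2(0.966) = 0.214.

0.214


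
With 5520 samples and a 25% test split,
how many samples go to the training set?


Test set = 5520 * 25% = 1380. Training set = 5520 - 1380 = 4140.

4140


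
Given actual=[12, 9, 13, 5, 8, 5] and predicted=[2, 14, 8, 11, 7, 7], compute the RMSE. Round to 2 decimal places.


MSE = 31.8333. RMSE = sqrt(31.8333) = 5.64.

5.64


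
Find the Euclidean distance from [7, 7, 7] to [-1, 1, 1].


d = sqrt(sum of squared differences). (7--1)^2=64, (7-1)^2=36, (7-1)^2=36. Sum = 136.

sqrt(136)


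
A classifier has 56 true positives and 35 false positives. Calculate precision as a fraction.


Precision = TP / (TP + FP) = 56 / 91 = 8/13.

8/13


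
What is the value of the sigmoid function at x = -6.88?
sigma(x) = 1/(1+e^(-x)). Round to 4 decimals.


sigma(-6.88) = 1/(1+e^(6.88)) = 1/(1+972.626360) = 1/973.626360 = 0.0010.

0.0010


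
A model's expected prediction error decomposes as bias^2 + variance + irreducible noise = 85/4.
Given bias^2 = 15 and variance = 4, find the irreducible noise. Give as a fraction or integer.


Total error = bias^2 + variance + irreducible noise. So irreducible noise = 85/4 - 15 - 4 = 9/4.

9/4


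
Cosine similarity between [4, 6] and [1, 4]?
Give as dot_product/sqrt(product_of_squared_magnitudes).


dot = 28. |a|^2 = 52, |b|^2 = 17. cos = 28/sqrt(884).

28/sqrt(884)


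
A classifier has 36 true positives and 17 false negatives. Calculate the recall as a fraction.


Recall = TP / (TP + FN) = 36 / 53 = 36/53.

36/53


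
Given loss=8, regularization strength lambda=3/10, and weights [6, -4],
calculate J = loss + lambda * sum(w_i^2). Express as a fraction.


L2 sq norm = sum(w^2) = 52. J = 8 + 3/10 * 52 = 118/5.

118/5


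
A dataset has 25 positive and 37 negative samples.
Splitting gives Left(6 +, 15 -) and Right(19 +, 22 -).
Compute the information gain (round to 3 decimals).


H(parent) = 0.9728. H(left) = 0.8631, H(right) = 0.9961. Weighted = (21/62)*0.8631 + (41/62)*0.9961 = 0.9511. IG = 0.9728 - 0.9511 = 0.0217, which rounds to 0.022.

0.022


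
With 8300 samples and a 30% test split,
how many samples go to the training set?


Test set = 8300 * 30% = 2490. Training set = 8300 - 2490 = 5810.

5810


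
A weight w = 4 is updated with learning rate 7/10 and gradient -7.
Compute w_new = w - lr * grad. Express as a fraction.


w_new = 4 - 7/10 * -7 = 4 - -49/10 = 89/10.

89/10


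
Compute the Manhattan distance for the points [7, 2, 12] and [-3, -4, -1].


d = sum of absolute differences: |7--3|=10 + |2--4|=6 + |12--1|=13 = 29.

29


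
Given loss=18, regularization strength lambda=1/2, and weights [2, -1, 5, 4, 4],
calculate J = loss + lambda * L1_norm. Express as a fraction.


L1 norm = sum(|w|) = 16. J = 18 + 1/2 * 16 = 26.

26


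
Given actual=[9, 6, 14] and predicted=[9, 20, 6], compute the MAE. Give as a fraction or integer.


MAE = (1/3) * (|9-9|=0 + |6-20|=14 + |14-6|=8). Sum = 22. MAE = 22/3.

22/3


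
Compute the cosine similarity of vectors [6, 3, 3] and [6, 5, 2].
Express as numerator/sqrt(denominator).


dot = 57. |a|^2 = 54, |b|^2 = 65. cos = 57/sqrt(3510).

57/sqrt(3510)


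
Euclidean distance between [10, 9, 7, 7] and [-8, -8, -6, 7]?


d = sqrt(sum of squared differences). (10--8)^2=324, (9--8)^2=289, (7--6)^2=169, (7-7)^2=0. Sum = 782.

sqrt(782)


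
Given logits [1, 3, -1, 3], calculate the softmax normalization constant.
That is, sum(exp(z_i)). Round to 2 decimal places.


Denom = e^1=2.7183 + e^3=20.0855 + e^-1=0.3679 + e^3=20.0855. Sum = 43.2572, which rounds to 43.26.

43.26


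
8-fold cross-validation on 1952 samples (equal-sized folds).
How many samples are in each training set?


Each validation fold has 1952/8 = 244 samples. Training set = 1952 - 244 = 1708.

1708


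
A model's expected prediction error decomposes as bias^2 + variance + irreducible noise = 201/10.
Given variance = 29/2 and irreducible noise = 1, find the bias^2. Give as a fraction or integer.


Total error = bias^2 + variance + irreducible noise. So bias^2 = 201/10 - 29/2 - 1 = 23/5.

23/5


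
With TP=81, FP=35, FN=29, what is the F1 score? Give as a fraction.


Precision = 81/116 = 81/116. Recall = 81/110 = 81/110. F1 = 2*P*R/(P+R) = 81/113.

81/113


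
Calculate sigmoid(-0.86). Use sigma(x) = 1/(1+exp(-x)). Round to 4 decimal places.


sigma(-0.86) = 1/(1+e^(0.86)) = 1/(1+2.363161) = 1/3.363161 = 0.2973.

0.2973


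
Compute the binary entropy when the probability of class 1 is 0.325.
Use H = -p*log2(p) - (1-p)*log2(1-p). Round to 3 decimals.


H = -0.325*log2(0.325) - 0.675*log2(0.675) = 0.910.

0.910


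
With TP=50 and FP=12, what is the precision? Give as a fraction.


Precision = TP / (TP + FP) = 50 / 62 = 25/31.

25/31


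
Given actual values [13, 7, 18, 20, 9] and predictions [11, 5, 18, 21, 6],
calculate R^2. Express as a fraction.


Mean(y) = 67/5. SS_res = 18. SS_tot = 626/5. R^2 = 1 - 18/(626/5) = 268/313.

268/313


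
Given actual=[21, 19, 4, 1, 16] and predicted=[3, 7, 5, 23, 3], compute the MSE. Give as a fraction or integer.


MSE = (1/5) * ((21-3)^2=324 + (19-7)^2=144 + (4-5)^2=1 + (1-23)^2=484 + (16-3)^2=169). Sum = 1122. MSE = 1122/5.

1122/5


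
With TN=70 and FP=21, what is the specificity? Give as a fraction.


Specificity = TN / (TN + FP) = 70 / 91 = 10/13.

10/13


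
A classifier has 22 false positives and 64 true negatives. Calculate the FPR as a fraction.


FPR = FP / (FP + TN) = 22 / 86 = 11/43.

11/43


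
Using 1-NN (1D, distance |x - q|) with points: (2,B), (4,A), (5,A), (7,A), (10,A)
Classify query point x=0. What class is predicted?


Distances: |2-0|=2, |4-0|=4, |5-0|=5, |7-0|=7, |10-0|=10. 1 nearest: (2,B). Counts: {'B': 1}. Majority class: B.

B


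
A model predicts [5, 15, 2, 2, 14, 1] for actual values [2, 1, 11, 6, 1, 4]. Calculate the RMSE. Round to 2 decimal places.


MSE = 80.0000. RMSE = sqrt(80.0000) = 8.94.

8.94


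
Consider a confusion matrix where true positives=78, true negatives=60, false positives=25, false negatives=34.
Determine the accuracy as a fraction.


Accuracy = (TP + TN) / (TP + TN + FP + FN) = (78 + 60) / 197 = 138/197.

138/197


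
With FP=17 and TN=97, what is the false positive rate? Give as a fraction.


FPR = FP / (FP + TN) = 17 / 114 = 17/114.

17/114


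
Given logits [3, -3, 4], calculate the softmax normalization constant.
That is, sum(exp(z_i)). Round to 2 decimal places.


Denom = e^3=20.0855 + e^-3=0.0498 + e^4=54.5982. Sum = 74.7335, which rounds to 74.73.

74.73


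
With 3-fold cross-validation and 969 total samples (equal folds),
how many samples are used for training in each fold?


Each validation fold has 969/3 = 323 samples. Training set = 969 - 323 = 646.

646


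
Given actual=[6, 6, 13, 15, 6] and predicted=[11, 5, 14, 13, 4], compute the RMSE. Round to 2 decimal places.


MSE = 7.0000. RMSE = sqrt(7.0000) = 2.65.

2.65


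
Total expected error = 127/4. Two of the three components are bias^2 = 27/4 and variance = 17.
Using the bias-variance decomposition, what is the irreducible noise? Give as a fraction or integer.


Total error = bias^2 + variance + irreducible noise. So irreducible noise = 127/4 - 27/4 - 17 = 8.

8


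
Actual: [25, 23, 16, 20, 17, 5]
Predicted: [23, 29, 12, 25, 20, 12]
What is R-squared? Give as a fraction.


Mean(y) = 53/3. SS_res = 139. SS_tot = 754/3. R^2 = 1 - 139/(754/3) = 337/754.

337/754


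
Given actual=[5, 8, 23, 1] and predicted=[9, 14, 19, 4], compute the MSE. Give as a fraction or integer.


MSE = (1/4) * ((5-9)^2=16 + (8-14)^2=36 + (23-19)^2=16 + (1-4)^2=9). Sum = 77. MSE = 77/4.

77/4


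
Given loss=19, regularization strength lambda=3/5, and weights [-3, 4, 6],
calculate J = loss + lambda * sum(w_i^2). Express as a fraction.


L2 sq norm = sum(w^2) = 61. J = 19 + 3/5 * 61 = 278/5.

278/5


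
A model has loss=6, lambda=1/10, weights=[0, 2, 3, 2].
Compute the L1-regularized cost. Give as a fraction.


L1 norm = sum(|w|) = 7. J = 6 + 1/10 * 7 = 67/10.

67/10


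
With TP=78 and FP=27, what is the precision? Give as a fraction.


Precision = TP / (TP + FP) = 78 / 105 = 26/35.

26/35


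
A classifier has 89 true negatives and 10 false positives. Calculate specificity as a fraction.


Specificity = TN / (TN + FP) = 89 / 99 = 89/99.

89/99


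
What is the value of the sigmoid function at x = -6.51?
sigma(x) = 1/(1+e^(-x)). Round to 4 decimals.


sigma(-6.51) = 1/(1+e^(6.51)) = 1/(1+671.826418) = 1/672.826418 = 0.0015.

0.0015


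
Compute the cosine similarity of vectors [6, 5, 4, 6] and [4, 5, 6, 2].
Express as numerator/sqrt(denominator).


dot = 85. |a|^2 = 113, |b|^2 = 81. cos = 85/sqrt(9153).

85/sqrt(9153)


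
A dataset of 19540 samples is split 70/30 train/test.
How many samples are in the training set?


Test set = 19540 * 30% = 5862. Training set = 19540 - 5862 = 13678.

13678


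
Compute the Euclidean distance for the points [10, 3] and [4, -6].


d = sqrt(sum of squared differences). (10-4)^2=36, (3--6)^2=81. Sum = 117.

sqrt(117)


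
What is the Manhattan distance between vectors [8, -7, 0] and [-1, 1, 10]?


d = sum of absolute differences: |8--1|=9 + |-7-1|=8 + |0-10|=10 = 27.

27


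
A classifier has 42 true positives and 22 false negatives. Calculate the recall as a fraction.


Recall = TP / (TP + FN) = 42 / 64 = 21/32.

21/32


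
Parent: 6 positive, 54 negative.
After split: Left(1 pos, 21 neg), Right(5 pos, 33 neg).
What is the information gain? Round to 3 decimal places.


H(parent) = 0.4690. H(left) = 0.2668, H(right) = 0.5618. Weighted = (22/60)*0.2668 + (38/60)*0.5618 = 0.4536. IG = 0.4690 - 0.4536 = 0.0154, which rounds to 0.015.

0.015


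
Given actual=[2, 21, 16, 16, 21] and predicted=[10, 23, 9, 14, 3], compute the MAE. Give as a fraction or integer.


MAE = (1/5) * (|2-10|=8 + |21-23|=2 + |16-9|=7 + |16-14|=2 + |21-3|=18). Sum = 37. MAE = 37/5.

37/5


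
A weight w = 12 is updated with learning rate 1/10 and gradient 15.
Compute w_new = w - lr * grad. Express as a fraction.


w_new = 12 - 1/10 * 15 = 12 - 3/2 = 21/2.

21/2


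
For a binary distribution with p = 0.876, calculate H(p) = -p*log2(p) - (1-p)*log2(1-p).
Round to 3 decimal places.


H = -0.876*log2(0.876) - 0.124*log2(0.124) = 0.541.

0.541


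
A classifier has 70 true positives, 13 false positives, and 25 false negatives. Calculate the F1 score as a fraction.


Precision = 70/83 = 70/83. Recall = 70/95 = 14/19. F1 = 2*P*R/(P+R) = 70/89.

70/89


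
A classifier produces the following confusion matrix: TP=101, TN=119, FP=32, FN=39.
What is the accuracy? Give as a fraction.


Accuracy = (TP + TN) / (TP + TN + FP + FN) = (101 + 119) / 291 = 220/291.

220/291


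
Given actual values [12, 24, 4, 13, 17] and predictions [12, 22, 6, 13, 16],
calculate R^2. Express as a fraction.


Mean(y) = 14. SS_res = 9. SS_tot = 214. R^2 = 1 - 9/(214) = 205/214.

205/214


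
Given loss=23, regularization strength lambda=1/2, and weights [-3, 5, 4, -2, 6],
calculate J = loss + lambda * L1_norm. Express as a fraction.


L1 norm = sum(|w|) = 20. J = 23 + 1/2 * 20 = 33.

33


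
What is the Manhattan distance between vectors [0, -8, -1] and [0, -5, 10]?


d = sum of absolute differences: |0-0|=0 + |-8--5|=3 + |-1-10|=11 = 14.

14


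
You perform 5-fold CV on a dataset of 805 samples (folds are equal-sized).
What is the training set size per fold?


Each validation fold has 805/5 = 161 samples. Training set = 805 - 161 = 644.

644


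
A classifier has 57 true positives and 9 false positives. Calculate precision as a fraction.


Precision = TP / (TP + FP) = 57 / 66 = 19/22.

19/22


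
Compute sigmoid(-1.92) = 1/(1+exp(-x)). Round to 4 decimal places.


sigma(-1.92) = 1/(1+e^(1.92)) = 1/(1+6.820958) = 1/7.820958 = 0.1279.

0.1279


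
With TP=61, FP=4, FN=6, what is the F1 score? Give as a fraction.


Precision = 61/65 = 61/65. Recall = 61/67 = 61/67. F1 = 2*P*R/(P+R) = 61/66.

61/66


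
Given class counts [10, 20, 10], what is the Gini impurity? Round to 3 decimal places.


Total = 40. Proportions: 10/40, 20/40, 10/40. sum(p_i^2) = 0.3750. Gini = 1 - 0.3750 = 0.6250, which rounds to 0.625.

0.625


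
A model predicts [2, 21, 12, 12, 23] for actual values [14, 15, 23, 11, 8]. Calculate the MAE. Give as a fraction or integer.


MAE = (1/5) * (|14-2|=12 + |15-21|=6 + |23-12|=11 + |11-12|=1 + |8-23|=15). Sum = 45. MAE = 9.

9


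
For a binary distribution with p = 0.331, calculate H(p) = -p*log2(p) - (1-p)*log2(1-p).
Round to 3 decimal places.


H = -0.331*log2(0.331) - 0.669*log2(0.669) = 0.916.

0.916


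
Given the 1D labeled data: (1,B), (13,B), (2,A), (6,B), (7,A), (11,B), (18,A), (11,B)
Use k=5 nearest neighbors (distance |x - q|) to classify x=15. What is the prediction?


Distances: |1-15|=14, |13-15|=2, |2-15|=13, |6-15|=9, |7-15|=8, |11-15|=4, |18-15|=3, |11-15|=4. 5 nearest: (13,B), (18,A), (11,B), (11,B), (7,A). Counts: {'B': 3, 'A': 2}. Majority class: B.

B


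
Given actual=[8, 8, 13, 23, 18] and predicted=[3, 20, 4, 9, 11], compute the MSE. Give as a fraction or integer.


MSE = (1/5) * ((8-3)^2=25 + (8-20)^2=144 + (13-4)^2=81 + (23-9)^2=196 + (18-11)^2=49). Sum = 495. MSE = 99.

99


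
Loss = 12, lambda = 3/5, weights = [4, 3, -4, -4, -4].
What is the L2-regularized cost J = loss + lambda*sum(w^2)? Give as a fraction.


L2 sq norm = sum(w^2) = 73. J = 12 + 3/5 * 73 = 279/5.

279/5


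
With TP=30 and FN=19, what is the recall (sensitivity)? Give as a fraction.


Recall = TP / (TP + FN) = 30 / 49 = 30/49.

30/49


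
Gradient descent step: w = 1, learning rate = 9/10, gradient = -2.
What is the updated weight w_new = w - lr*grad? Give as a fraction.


w_new = 1 - 9/10 * -2 = 1 - -9/5 = 14/5.

14/5


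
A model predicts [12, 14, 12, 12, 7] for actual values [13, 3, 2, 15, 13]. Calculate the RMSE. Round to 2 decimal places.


MSE = 53.4000. RMSE = sqrt(53.4000) = 7.31.

7.31


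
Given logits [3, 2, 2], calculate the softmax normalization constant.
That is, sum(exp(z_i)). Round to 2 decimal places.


Denom = e^3=20.0855 + e^2=7.3891 + e^2=7.3891. Sum = 34.8637, which rounds to 34.86.

34.86


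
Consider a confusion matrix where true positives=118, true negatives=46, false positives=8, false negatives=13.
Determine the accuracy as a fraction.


Accuracy = (TP + TN) / (TP + TN + FP + FN) = (118 + 46) / 185 = 164/185.

164/185


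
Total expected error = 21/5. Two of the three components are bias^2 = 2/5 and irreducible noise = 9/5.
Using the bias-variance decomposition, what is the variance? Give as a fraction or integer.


Total error = bias^2 + variance + irreducible noise. So variance = 21/5 - 2/5 - 9/5 = 2.

2


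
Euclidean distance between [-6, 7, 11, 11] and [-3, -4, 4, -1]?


d = sqrt(sum of squared differences). (-6--3)^2=9, (7--4)^2=121, (11-4)^2=49, (11--1)^2=144. Sum = 323.

sqrt(323)


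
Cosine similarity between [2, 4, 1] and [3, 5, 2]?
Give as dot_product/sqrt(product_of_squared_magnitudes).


dot = 28. |a|^2 = 21, |b|^2 = 38. cos = 28/sqrt(798).

28/sqrt(798)


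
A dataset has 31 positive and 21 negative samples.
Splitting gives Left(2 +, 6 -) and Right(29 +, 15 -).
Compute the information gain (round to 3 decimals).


H(parent) = 0.9732. H(left) = 0.8113, H(right) = 0.9257. Weighted = (8/52)*0.8113 + (44/52)*0.9257 = 0.9081. IG = 0.9732 - 0.9081 = 0.0651, which rounds to 0.065.

0.065


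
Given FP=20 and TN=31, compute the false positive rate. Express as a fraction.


FPR = FP / (FP + TN) = 20 / 51 = 20/51.

20/51


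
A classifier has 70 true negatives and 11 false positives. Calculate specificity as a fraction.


Specificity = TN / (TN + FP) = 70 / 81 = 70/81.

70/81


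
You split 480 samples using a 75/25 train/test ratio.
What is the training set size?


Test set = 480 * 25% = 120. Training set = 480 - 120 = 360.

360


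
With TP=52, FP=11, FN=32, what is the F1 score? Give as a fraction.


Precision = 52/63 = 52/63. Recall = 52/84 = 13/21. F1 = 2*P*R/(P+R) = 104/147.

104/147


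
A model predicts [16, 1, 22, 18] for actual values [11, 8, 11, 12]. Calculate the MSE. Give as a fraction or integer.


MSE = (1/4) * ((11-16)^2=25 + (8-1)^2=49 + (11-22)^2=121 + (12-18)^2=36). Sum = 231. MSE = 231/4.

231/4


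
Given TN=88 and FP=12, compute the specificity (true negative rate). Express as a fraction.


Specificity = TN / (TN + FP) = 88 / 100 = 22/25.

22/25


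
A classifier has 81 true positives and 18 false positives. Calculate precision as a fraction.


Precision = TP / (TP + FP) = 81 / 99 = 9/11.

9/11


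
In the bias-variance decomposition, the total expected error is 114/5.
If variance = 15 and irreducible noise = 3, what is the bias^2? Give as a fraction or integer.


Total error = bias^2 + variance + irreducible noise. So bias^2 = 114/5 - 15 - 3 = 24/5.

24/5


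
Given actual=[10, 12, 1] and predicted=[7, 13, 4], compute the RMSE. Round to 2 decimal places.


MSE = 6.3333. RMSE = sqrt(6.3333) = 2.52.

2.52


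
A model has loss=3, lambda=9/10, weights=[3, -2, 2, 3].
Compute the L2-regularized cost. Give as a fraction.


L2 sq norm = sum(w^2) = 26. J = 3 + 9/10 * 26 = 132/5.

132/5


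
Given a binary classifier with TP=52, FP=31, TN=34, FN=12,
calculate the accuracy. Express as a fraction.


Accuracy = (TP + TN) / (TP + TN + FP + FN) = (52 + 34) / 129 = 2/3.

2/3


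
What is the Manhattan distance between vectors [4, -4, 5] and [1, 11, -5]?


d = sum of absolute differences: |4-1|=3 + |-4-11|=15 + |5--5|=10 = 28.

28


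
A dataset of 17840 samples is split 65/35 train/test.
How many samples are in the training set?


Test set = 17840 * 35% = 6244. Training set = 17840 - 6244 = 11596.

11596


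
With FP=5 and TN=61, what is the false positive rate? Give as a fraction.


FPR = FP / (FP + TN) = 5 / 66 = 5/66.

5/66


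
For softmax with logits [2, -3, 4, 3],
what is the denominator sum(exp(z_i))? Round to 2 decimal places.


Denom = e^2=7.3891 + e^-3=0.0498 + e^4=54.5982 + e^3=20.0855. Sum = 82.1226, which rounds to 82.12.

82.12


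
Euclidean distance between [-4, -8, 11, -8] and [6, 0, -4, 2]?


d = sqrt(sum of squared differences). (-4-6)^2=100, (-8-0)^2=64, (11--4)^2=225, (-8-2)^2=100. Sum = 489.

sqrt(489)


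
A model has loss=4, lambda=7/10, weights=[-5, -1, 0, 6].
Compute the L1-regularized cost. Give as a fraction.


L1 norm = sum(|w|) = 12. J = 4 + 7/10 * 12 = 62/5.

62/5


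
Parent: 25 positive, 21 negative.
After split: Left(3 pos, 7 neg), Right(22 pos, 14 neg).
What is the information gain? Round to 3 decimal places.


H(parent) = 0.9945. H(left) = 0.8813, H(right) = 0.9641. Weighted = (10/46)*0.8813 + (36/46)*0.9641 = 0.9461. IG = 0.9945 - 0.9461 = 0.0484, which rounds to 0.048.

0.048


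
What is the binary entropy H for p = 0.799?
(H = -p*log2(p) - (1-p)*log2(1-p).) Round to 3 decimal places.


H = -0.799*log2(0.799) - 0.201*log2(0.201) = 0.724.

0.724


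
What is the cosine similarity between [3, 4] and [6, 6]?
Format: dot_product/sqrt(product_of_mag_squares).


dot = 42. |a|^2 = 25, |b|^2 = 72. cos = 42/sqrt(1800).

42/sqrt(1800)


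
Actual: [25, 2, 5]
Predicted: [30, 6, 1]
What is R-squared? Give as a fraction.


Mean(y) = 32/3. SS_res = 57. SS_tot = 938/3. R^2 = 1 - 57/(938/3) = 767/938.

767/938


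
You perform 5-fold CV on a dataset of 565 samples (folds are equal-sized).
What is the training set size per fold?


Each validation fold has 565/5 = 113 samples. Training set = 565 - 113 = 452.

452


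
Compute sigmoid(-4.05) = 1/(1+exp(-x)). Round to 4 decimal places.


sigma(-4.05) = 1/(1+e^(4.05)) = 1/(1+57.397457) = 1/58.397457 = 0.0171.

0.0171


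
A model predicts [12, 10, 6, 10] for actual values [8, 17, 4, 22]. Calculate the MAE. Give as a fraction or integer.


MAE = (1/4) * (|8-12|=4 + |17-10|=7 + |4-6|=2 + |22-10|=12). Sum = 25. MAE = 25/4.

25/4


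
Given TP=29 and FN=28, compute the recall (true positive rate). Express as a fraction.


Recall = TP / (TP + FN) = 29 / 57 = 29/57.

29/57


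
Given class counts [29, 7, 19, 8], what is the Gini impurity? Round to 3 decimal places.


Total = 63. Proportions: 29/63, 7/63, 19/63, 8/63. sum(p_i^2) = 0.3313. Gini = 1 - 0.3313 = 0.6687, which rounds to 0.669.

0.669


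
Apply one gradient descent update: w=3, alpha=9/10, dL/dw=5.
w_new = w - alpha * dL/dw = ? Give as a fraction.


w_new = 3 - 9/10 * 5 = 3 - 9/2 = -3/2.

-3/2


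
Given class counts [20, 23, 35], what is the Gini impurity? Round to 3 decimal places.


Total = 78. Proportions: 20/78, 23/78, 35/78. sum(p_i^2) = 0.3540. Gini = 1 - 0.3540 = 0.6460, which rounds to 0.646.

0.646


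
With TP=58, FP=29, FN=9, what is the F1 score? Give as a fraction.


Precision = 58/87 = 2/3. Recall = 58/67 = 58/67. F1 = 2*P*R/(P+R) = 58/77.

58/77


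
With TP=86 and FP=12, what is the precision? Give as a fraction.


Precision = TP / (TP + FP) = 86 / 98 = 43/49.

43/49


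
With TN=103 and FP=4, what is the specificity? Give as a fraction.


Specificity = TN / (TN + FP) = 103 / 107 = 103/107.

103/107


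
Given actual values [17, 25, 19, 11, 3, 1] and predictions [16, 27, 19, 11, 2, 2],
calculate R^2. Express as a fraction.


Mean(y) = 38/3. SS_res = 7. SS_tot = 1330/3. R^2 = 1 - 7/(1330/3) = 187/190.

187/190


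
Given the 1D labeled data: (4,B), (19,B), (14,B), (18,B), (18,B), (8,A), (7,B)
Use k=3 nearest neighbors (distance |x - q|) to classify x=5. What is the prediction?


Distances: |4-5|=1, |19-5|=14, |14-5|=9, |18-5|=13, |18-5|=13, |8-5|=3, |7-5|=2. 3 nearest: (4,B), (7,B), (8,A). Counts: {'B': 2, 'A': 1}. Majority class: B.

B


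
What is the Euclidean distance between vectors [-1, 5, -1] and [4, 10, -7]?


d = sqrt(sum of squared differences). (-1-4)^2=25, (5-10)^2=25, (-1--7)^2=36. Sum = 86.

sqrt(86)


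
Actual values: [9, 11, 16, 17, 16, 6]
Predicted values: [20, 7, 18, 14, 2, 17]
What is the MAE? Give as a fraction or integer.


MAE = (1/6) * (|9-20|=11 + |11-7|=4 + |16-18|=2 + |17-14|=3 + |16-2|=14 + |6-17|=11). Sum = 45. MAE = 15/2.

15/2


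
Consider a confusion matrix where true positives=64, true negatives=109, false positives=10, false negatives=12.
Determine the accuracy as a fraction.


Accuracy = (TP + TN) / (TP + TN + FP + FN) = (64 + 109) / 195 = 173/195.

173/195


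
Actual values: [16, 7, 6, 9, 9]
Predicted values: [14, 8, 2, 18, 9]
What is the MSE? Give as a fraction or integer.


MSE = (1/5) * ((16-14)^2=4 + (7-8)^2=1 + (6-2)^2=16 + (9-18)^2=81 + (9-9)^2=0). Sum = 102. MSE = 102/5.

102/5


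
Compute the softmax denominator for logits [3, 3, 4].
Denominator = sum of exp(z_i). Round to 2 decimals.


Denom = e^3=20.0855 + e^3=20.0855 + e^4=54.5982. Sum = 94.7692, which rounds to 94.77.

94.77


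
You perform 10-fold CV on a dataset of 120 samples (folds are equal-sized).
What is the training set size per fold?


Each validation fold has 120/10 = 12 samples. Training set = 120 - 12 = 108.

108


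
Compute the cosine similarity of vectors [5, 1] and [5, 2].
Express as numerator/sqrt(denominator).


dot = 27. |a|^2 = 26, |b|^2 = 29. cos = 27/sqrt(754).

27/sqrt(754)


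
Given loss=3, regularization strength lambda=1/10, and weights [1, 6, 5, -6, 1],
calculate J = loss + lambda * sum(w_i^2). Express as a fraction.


L2 sq norm = sum(w^2) = 99. J = 3 + 1/10 * 99 = 129/10.

129/10


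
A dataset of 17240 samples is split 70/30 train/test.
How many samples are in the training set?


Test set = 17240 * 30% = 5172. Training set = 17240 - 5172 = 12068.

12068


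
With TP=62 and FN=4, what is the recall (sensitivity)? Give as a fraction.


Recall = TP / (TP + FN) = 62 / 66 = 31/33.

31/33


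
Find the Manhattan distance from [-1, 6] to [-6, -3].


d = sum of absolute differences: |-1--6|=5 + |6--3|=9 = 14.

14


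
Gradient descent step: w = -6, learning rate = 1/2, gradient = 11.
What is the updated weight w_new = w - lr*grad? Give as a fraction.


w_new = -6 - 1/2 * 11 = -6 - 11/2 = -23/2.

-23/2


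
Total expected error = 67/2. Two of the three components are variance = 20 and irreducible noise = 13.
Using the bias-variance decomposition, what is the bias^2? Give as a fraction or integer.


Total error = bias^2 + variance + irreducible noise. So bias^2 = 67/2 - 20 - 13 = 1/2.

1/2


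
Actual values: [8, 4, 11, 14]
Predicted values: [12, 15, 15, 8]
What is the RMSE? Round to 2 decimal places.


MSE = 47.2500. RMSE = sqrt(47.2500) = 6.87.

6.87


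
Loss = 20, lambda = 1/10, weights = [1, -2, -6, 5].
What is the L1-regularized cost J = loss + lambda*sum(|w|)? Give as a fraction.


L1 norm = sum(|w|) = 14. J = 20 + 1/10 * 14 = 107/5.

107/5


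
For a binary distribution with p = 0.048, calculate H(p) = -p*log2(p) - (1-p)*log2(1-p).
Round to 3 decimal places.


H = -0.048*log2(0.048) - 0.952*log2(0.952) = 0.278.

0.278


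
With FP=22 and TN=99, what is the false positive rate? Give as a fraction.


FPR = FP / (FP + TN) = 22 / 121 = 2/11.

2/11


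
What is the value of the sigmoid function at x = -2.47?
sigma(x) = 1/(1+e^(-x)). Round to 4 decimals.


sigma(-2.47) = 1/(1+e^(2.47)) = 1/(1+11.822447) = 1/12.822447 = 0.0780.

0.0780


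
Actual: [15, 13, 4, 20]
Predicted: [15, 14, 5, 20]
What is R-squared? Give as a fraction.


Mean(y) = 13. SS_res = 2. SS_tot = 134. R^2 = 1 - 2/(134) = 66/67.

66/67


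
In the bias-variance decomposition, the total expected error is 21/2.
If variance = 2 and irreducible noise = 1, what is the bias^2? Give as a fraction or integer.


Total error = bias^2 + variance + irreducible noise. So bias^2 = 21/2 - 2 - 1 = 15/2.

15/2


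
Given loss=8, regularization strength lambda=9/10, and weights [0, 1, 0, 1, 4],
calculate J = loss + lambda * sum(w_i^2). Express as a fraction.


L2 sq norm = sum(w^2) = 18. J = 8 + 9/10 * 18 = 121/5.

121/5


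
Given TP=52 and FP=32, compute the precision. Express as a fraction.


Precision = TP / (TP + FP) = 52 / 84 = 13/21.

13/21


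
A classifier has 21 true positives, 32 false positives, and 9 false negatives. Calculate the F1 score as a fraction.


Precision = 21/53 = 21/53. Recall = 21/30 = 7/10. F1 = 2*P*R/(P+R) = 42/83.

42/83


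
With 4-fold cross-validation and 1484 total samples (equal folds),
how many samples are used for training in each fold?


Each validation fold has 1484/4 = 371 samples. Training set = 1484 - 371 = 1113.

1113


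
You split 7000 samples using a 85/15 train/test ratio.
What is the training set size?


Test set = 7000 * 15% = 1050. Training set = 7000 - 1050 = 5950.

5950


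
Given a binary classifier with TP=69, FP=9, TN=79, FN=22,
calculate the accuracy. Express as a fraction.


Accuracy = (TP + TN) / (TP + TN + FP + FN) = (69 + 79) / 179 = 148/179.

148/179


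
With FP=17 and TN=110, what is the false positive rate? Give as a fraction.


FPR = FP / (FP + TN) = 17 / 127 = 17/127.

17/127


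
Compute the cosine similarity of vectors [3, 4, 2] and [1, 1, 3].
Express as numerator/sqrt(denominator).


dot = 13. |a|^2 = 29, |b|^2 = 11. cos = 13/sqrt(319).

13/sqrt(319)


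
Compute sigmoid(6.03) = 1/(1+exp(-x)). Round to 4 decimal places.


sigma(6.03) = 1/(1+e^(-6.03)) = 1/(1+0.002405) = 1/1.002405 = 0.9976.

0.9976


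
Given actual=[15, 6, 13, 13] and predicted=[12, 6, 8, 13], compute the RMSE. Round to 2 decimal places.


MSE = 8.5000. RMSE = sqrt(8.5000) = 2.92.

2.92


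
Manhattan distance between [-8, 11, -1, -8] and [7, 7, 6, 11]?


d = sum of absolute differences: |-8-7|=15 + |11-7|=4 + |-1-6|=7 + |-8-11|=19 = 45.

45


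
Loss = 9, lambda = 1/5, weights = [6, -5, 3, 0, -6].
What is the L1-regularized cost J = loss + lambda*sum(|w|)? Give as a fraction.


L1 norm = sum(|w|) = 20. J = 9 + 1/5 * 20 = 13.

13


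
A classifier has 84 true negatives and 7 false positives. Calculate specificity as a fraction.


Specificity = TN / (TN + FP) = 84 / 91 = 12/13.

12/13


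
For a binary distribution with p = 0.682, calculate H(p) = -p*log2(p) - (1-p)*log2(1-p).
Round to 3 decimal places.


H = -0.682*log2(0.682) - 0.318*log2(0.318) = 0.902.

0.902


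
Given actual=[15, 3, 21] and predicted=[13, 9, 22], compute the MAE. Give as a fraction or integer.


MAE = (1/3) * (|15-13|=2 + |3-9|=6 + |21-22|=1). Sum = 9. MAE = 3.

3


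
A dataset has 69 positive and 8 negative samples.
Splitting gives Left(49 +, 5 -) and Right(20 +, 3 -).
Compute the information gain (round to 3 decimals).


H(parent) = 0.4812. H(left) = 0.4451, H(right) = 0.5586. Weighted = (54/77)*0.4451 + (23/77)*0.5586 = 0.4790. IG = 0.4812 - 0.4790 = 0.0022, which rounds to 0.002.

0.002


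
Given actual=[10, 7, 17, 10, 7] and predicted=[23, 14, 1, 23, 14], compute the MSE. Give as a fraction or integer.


MSE = (1/5) * ((10-23)^2=169 + (7-14)^2=49 + (17-1)^2=256 + (10-23)^2=169 + (7-14)^2=49). Sum = 692. MSE = 692/5.

692/5


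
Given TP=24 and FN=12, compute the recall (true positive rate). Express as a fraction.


Recall = TP / (TP + FN) = 24 / 36 = 2/3.

2/3


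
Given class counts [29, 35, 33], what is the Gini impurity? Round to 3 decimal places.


Total = 97. Proportions: 29/97, 35/97, 33/97. sum(p_i^2) = 0.3353. Gini = 1 - 0.3353 = 0.6647, which rounds to 0.665.

0.665


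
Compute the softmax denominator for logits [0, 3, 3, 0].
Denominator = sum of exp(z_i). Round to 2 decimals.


Denom = e^0=1.0000 + e^3=20.0855 + e^3=20.0855 + e^0=1.0000. Sum = 42.1710, which rounds to 42.17.

42.17


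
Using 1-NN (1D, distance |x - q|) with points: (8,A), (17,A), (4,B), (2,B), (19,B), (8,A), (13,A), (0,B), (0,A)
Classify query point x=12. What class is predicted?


Distances: |8-12|=4, |17-12|=5, |4-12|=8, |2-12|=10, |19-12|=7, |8-12|=4, |13-12|=1, |0-12|=12, |0-12|=12. 1 nearest: (13,A). Counts: {'A': 1}. Majority class: A.

A


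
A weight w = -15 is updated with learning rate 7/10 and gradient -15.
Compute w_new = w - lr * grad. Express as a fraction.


w_new = -15 - 7/10 * -15 = -15 - -21/2 = -9/2.

-9/2


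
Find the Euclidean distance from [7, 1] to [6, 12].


d = sqrt(sum of squared differences). (7-6)^2=1, (1-12)^2=121. Sum = 122.

sqrt(122)


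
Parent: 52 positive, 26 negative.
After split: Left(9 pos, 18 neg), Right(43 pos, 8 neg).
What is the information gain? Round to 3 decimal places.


H(parent) = 0.9183. H(left) = 0.9183, H(right) = 0.6268. Weighted = (27/78)*0.9183 + (51/78)*0.6268 = 0.7277. IG = 0.9183 - 0.7277 = 0.1906, which rounds to 0.191.

0.191


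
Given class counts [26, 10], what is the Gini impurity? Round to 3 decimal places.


Total = 36. Proportions: 26/36, 10/36. sum(p_i^2) = 0.5988. Gini = 1 - 0.5988 = 0.4012, which rounds to 0.401.

0.401
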